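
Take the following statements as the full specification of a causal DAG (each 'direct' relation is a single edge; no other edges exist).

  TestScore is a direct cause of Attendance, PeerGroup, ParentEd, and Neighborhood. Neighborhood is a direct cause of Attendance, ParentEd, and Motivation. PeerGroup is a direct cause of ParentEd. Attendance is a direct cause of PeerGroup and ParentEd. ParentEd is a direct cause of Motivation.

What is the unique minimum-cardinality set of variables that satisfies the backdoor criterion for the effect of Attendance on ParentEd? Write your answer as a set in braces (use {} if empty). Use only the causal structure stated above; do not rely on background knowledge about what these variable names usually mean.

{Neighborhood, TestScore}

Variables eligible for adjustment (non-descendants of Attendance, excluding Attendance and ParentEd): {Neighborhood, TestScore}.
Backdoor paths from Attendance to ParentEd:
  P1: Attendance <- TestScore -> Neighborhood -> ParentEd
  P2: Attendance <- TestScore -> Neighborhood -> Motivation <- ParentEd
  P3: Attendance <- TestScore -> PeerGroup -> ParentEd
  P4: Attendance <- TestScore -> ParentEd
  P5: Attendance <- Neighborhood <- TestScore -> PeerGroup -> ParentEd
  P6: Attendance <- Neighborhood <- TestScore -> ParentEd
  P7: Attendance <- Neighborhood -> ParentEd
  P8: Attendance <- Neighborhood -> Motivation <- ParentEd
The empty set is not sufficient: P1 (Attendance <- TestScore -> Neighborhood -> ParentEd) has no collider blocking it and no conditioned non-collider, so it is open.
Try {Neighborhood, TestScore}:
  P1: blocked at fork node TestScore ∈ conditioning set.
  P2: blocked at fork node TestScore ∈ conditioning set.
  P3: blocked at fork node TestScore ∈ conditioning set.
  P4: blocked at fork node TestScore ∈ conditioning set.
  P5: blocked at chain node Neighborhood ∈ conditioning set.
  P6: blocked at chain node Neighborhood ∈ conditioning set.
  P7: blocked at fork node Neighborhood ∈ conditioning set.
  P8: blocked at fork node Neighborhood ∈ conditioning set.
{Neighborhood, TestScore} contains no descendant of Attendance and blocks every backdoor path.
Every element of {Neighborhood, TestScore} is needed (dropping Neighborhood leaves P7 open; dropping TestScore leaves P3 open), so no proper subset is valid.
Among all size-2 subsets of the eligible variables, only {Neighborhood, TestScore} blocks every backdoor path, so it is the unique smallest valid adjustment set.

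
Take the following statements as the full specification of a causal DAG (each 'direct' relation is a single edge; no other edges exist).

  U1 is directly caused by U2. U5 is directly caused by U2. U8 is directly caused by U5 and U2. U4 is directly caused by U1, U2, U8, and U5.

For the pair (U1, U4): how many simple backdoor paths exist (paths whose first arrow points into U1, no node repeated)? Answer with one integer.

A backdoor path from U1 to U4 is any simple undirected path whose first edge points into U1 (i.e. leaves U1 via a parent).
Parents of U1: {U2}.
Enumerating:
  P1: U1 <- U2 -> U5 -> U8 -> U4
  P2: U1 <- U2 -> U5 -> U4
  P3: U1 <- U2 -> U8 <- U5 -> U4
  P4: U1 <- U2 -> U8 -> U4
  P5: U1 <- U2 -> U4
That exhausts the simple backdoor paths. Count: 5.

5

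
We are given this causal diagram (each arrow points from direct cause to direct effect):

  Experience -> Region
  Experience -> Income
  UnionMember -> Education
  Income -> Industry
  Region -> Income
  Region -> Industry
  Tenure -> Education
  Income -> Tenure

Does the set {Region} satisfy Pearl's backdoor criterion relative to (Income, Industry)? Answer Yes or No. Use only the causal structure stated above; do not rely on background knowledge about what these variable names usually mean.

Yes

Backdoor paths from Income to Industry (paths whose first edge points into Income):
  P1: Income <- Experience -> Region -> Industry
  P2: Income <- Region -> Industry
Condition 1 (no descendant of Income in the set): holds — descendants of Income are {Education, Industry, Tenure}; none are in {Region}.
Condition 2 (every backdoor path blocked by {Region}):
  P1: blocked at chain node Region ∈ conditioning set.
  P2: blocked at fork node Region ∈ conditioning set.
{Region} satisfies the backdoor criterion.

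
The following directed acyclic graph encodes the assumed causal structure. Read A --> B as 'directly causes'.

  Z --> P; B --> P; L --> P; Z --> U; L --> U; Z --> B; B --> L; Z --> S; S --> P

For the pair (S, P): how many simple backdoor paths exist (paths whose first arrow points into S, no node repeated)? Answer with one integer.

5

A backdoor path from S to P is any simple undirected path whose first edge points into S (i.e. leaves S via a parent).
Parents of S: {Z}.
Enumerating:
  P1: S <- Z -> B -> L -> P
  P2: S <- Z -> B -> P
  P3: S <- Z -> P
  P4: S <- Z -> U <- L <- B -> P
  P5: S <- Z -> U <- L -> P
That exhausts the simple backdoor paths. Count: 5.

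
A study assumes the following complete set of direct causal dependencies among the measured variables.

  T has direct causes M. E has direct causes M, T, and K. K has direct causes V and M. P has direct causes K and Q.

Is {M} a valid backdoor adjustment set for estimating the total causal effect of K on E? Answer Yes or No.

Yes

Backdoor paths from K to E (paths whose first edge points into K):
  P1: K <- M -> T -> E
  P2: K <- M -> E
Condition 1 (no descendant of K in the set): holds — descendants of K are {E, P}; none are in {M}.
Condition 2 (every backdoor path blocked by {M}):
  P1: blocked at fork node M ∈ conditioning set.
  P2: blocked at fork node M ∈ conditioning set.
{M} satisfies the backdoor criterion.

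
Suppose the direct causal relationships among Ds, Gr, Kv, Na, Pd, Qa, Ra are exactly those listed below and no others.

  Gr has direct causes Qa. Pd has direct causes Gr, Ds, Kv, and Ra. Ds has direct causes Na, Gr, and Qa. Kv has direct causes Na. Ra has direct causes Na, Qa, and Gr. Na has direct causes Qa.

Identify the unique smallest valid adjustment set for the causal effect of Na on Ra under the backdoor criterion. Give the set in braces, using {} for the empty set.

Variables eligible for adjustment (non-descendants of Na, excluding Na and Ra): {Gr, Qa}.
Backdoor paths from Na to Ra:
  P1: Na <- Qa -> Gr -> Ds -> Pd <- Ra
  P2: Na <- Qa -> Gr -> Ra
  P3: Na <- Qa -> Gr -> Pd <- Ra
  P4: Na <- Qa -> Ds <- Gr -> Ra
  P5: Na <- Qa -> Ds <- Gr -> Pd <- Ra
  P6: Na <- Qa -> Ds -> Pd <- Gr -> Ra
  P7: Na <- Qa -> Ds -> Pd <- Ra
  P8: Na <- Qa -> Ra
The empty set is not sufficient: P2 (Na <- Qa -> Gr -> Ra) has no collider blocking it and no conditioned non-collider, so it is open.
Try {Qa}:
  P1: blocked at fork node Qa ∈ conditioning set.
  P2: blocked at fork node Qa ∈ conditioning set.
  P3: blocked at fork node Qa ∈ conditioning set.
  P4: blocked at fork node Qa ∈ conditioning set.
  P5: blocked at fork node Qa ∈ conditioning set.
  P6: blocked at fork node Qa ∈ conditioning set.
  P7: blocked at fork node Qa ∈ conditioning set.
  P8: blocked at fork node Qa ∈ conditioning set.
{Qa} contains no descendant of Na and blocks every backdoor path.
No other singleton works — e.g. {Gr} leaves P8 open — so {Qa} is the unique smallest valid adjustment set.

{Qa}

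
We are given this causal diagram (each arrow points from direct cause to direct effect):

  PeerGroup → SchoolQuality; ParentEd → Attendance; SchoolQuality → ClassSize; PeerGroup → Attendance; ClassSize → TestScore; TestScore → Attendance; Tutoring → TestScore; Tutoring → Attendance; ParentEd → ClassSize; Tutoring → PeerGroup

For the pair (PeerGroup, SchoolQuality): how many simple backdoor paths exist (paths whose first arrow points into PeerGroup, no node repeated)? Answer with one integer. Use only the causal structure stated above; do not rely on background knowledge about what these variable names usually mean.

4

A backdoor path from PeerGroup to SchoolQuality is any simple undirected path whose first edge points into PeerGroup (i.e. leaves PeerGroup via a parent).
Parents of PeerGroup: {Tutoring}.
Enumerating:
  P1: PeerGroup <- Tutoring -> TestScore <- ClassSize <- SchoolQuality
  P2: PeerGroup <- Tutoring -> TestScore -> Attendance <- ParentEd -> ClassSize <- SchoolQuality
  P3: PeerGroup <- Tutoring -> Attendance <- ParentEd -> ClassSize <- SchoolQuality
  P4: PeerGroup <- Tutoring -> Attendance <- TestScore <- ClassSize <- SchoolQuality
That exhausts the simple backdoor paths. Count: 4.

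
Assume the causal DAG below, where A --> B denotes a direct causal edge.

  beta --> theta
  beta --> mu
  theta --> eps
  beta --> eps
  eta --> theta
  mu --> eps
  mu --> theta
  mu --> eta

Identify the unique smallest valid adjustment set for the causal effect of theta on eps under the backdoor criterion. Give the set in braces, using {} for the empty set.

Variables eligible for adjustment (non-descendants of theta, excluding theta and eps): {beta, eta, mu}.
Backdoor paths from theta to eps:
  P1: theta <- beta -> mu -> eps
  P2: theta <- beta -> eps
  P3: theta <- mu <- beta -> eps
  P4: theta <- mu -> eps
  P5: theta <- eta <- mu <- beta -> eps
  P6: theta <- eta <- mu -> eps
The empty set is not sufficient: P1 (theta <- beta -> mu -> eps) has no collider blocking it and no conditioned non-collider, so it is open.
Try {beta, mu}:
  P1: blocked at fork node beta ∈ conditioning set.
  P2: blocked at fork node beta ∈ conditioning set.
  P3: blocked at chain node mu ∈ conditioning set.
  P4: blocked at fork node mu ∈ conditioning set.
  P5: blocked at chain node mu ∈ conditioning set.
  P6: blocked at fork node mu ∈ conditioning set.
{beta, mu} contains no descendant of theta and blocks every backdoor path.
Every element of {beta, mu} is needed (dropping beta leaves P2 open; dropping mu leaves P4 open), so no proper subset is valid.
Among all size-2 subsets of the eligible variables, only {beta, mu} blocks every backdoor path, so it is the unique smallest valid adjustment set.

{beta, mu}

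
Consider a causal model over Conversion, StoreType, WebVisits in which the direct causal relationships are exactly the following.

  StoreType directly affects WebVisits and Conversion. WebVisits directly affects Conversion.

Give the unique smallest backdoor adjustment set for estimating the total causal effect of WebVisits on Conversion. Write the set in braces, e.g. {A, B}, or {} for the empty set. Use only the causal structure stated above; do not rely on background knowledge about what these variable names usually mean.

{StoreType}

Variables eligible for adjustment (non-descendants of WebVisits, excluding WebVisits and Conversion): {StoreType}.
Backdoor paths from WebVisits to Conversion:
  P1: WebVisits <- StoreType -> Conversion
The empty set is not sufficient: P1 (WebVisits <- StoreType -> Conversion) has no collider blocking it and no conditioned non-collider, so it is open.
Try {StoreType}:
  P1: blocked at fork node StoreType ∈ conditioning set.
{StoreType} contains no descendant of WebVisits and blocks every backdoor path.
{StoreType} is the unique smallest valid adjustment set.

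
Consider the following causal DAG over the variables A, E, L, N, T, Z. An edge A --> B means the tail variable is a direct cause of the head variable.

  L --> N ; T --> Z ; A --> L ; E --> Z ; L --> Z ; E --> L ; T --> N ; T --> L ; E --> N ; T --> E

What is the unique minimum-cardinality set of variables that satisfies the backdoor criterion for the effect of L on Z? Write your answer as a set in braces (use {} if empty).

Variables eligible for adjustment (non-descendants of L, excluding L and Z): {A, E, T}.
Backdoor paths from L to Z:
  P1: L <- T -> E -> Z
  P2: L <- T -> Z
  P3: L <- T -> N <- E -> Z
  P4: L <- E <- T -> Z
  P5: L <- E -> Z
  P6: L <- E -> N <- T -> Z
The empty set is not sufficient: P1 (L <- T -> E -> Z) has no collider blocking it and no conditioned non-collider, so it is open.
Try {E, T}:
  P1: blocked at fork node T ∈ conditioning set.
  P2: blocked at fork node T ∈ conditioning set.
  P3: blocked at fork node T ∈ conditioning set.
  P4: blocked at chain node E ∈ conditioning set.
  P5: blocked at fork node E ∈ conditioning set.
  P6: blocked at fork node E ∈ conditioning set.
{E, T} contains no descendant of L and blocks every backdoor path.
Every element of {E, T} is needed (dropping E leaves P5 open; dropping T leaves P2 open), so no proper subset is valid.
Among all size-2 subsets of the eligible variables, only {E, T} blocks every backdoor path, so it is the unique smallest valid adjustment set.

{E, T}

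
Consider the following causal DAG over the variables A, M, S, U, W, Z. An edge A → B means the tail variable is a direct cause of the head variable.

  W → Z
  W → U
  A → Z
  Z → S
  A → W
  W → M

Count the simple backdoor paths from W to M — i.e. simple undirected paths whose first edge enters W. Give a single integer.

A backdoor path from W to M is any simple undirected path whose first edge points into W (i.e. leaves W via a parent).
Parents of W: {A}.
No simple path from any parent of W reaches M without revisiting W, so there are no backdoor paths.

0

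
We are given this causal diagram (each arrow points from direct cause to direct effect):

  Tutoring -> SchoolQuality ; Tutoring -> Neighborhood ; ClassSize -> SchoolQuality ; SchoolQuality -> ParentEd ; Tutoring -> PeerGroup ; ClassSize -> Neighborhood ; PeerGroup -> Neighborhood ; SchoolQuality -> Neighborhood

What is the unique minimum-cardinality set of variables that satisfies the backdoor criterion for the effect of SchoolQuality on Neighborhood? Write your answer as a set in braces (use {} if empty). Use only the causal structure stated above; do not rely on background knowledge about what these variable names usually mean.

{ClassSize, Tutoring}

Variables eligible for adjustment (non-descendants of SchoolQuality, excluding SchoolQuality and Neighborhood): {ClassSize, PeerGroup, Tutoring}.
Backdoor paths from SchoolQuality to Neighborhood:
  P1: SchoolQuality <- Tutoring -> PeerGroup -> Neighborhood
  P2: SchoolQuality <- Tutoring -> Neighborhood
  P3: SchoolQuality <- ClassSize -> Neighborhood
The empty set is not sufficient: P1 (SchoolQuality <- Tutoring -> PeerGroup -> Neighborhood) has no collider blocking it and no conditioned non-collider, so it is open.
Try {ClassSize, Tutoring}:
  P1: blocked at fork node Tutoring ∈ conditioning set.
  P2: blocked at fork node Tutoring ∈ conditioning set.
  P3: blocked at fork node ClassSize ∈ conditioning set.
{ClassSize, Tutoring} contains no descendant of SchoolQuality and blocks every backdoor path.
Every element of {ClassSize, Tutoring} is needed (dropping ClassSize leaves P3 open; dropping Tutoring leaves P1 open), so no proper subset is valid.
Among all size-2 subsets of the eligible variables, only {ClassSize, Tutoring} blocks every backdoor path, so it is the unique smallest valid adjustment set.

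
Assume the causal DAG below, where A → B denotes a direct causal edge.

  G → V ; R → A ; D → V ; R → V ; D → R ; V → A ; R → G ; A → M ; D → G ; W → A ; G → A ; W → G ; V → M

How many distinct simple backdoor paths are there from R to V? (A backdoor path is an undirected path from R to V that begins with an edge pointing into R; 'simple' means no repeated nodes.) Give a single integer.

6

A backdoor path from R to V is any simple undirected path whose first edge points into R (i.e. leaves R via a parent).
Parents of R: {D}.
Enumerating:
  P1: R <- D -> G <- W -> A <- V
  P2: R <- D -> G <- W -> A -> M <- V
  P3: R <- D -> G -> V
  P4: R <- D -> G -> A <- V
  P5: R <- D -> G -> A -> M <- V
  P6: R <- D -> V
That exhausts the simple backdoor paths. Count: 6.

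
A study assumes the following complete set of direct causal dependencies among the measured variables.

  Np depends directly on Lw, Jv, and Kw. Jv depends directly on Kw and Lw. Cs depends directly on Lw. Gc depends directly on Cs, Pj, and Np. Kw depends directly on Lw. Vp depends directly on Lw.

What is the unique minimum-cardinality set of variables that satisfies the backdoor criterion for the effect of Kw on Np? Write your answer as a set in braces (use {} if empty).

Variables eligible for adjustment (non-descendants of Kw, excluding Kw and Np): {Cs, Lw, Pj, Vp}.
Backdoor paths from Kw to Np:
  P1: Kw <- Lw -> Cs -> Gc <- Np
  P2: Kw <- Lw -> Jv -> Np
  P3: Kw <- Lw -> Np
The empty set is not sufficient: P2 (Kw <- Lw -> Jv -> Np) has no collider blocking it and no conditioned non-collider, so it is open.
Try {Lw}:
  P1: blocked at fork node Lw ∈ conditioning set.
  P2: blocked at fork node Lw ∈ conditioning set.
  P3: blocked at fork node Lw ∈ conditioning set.
{Lw} contains no descendant of Kw and blocks every backdoor path.
No other singleton works — e.g. {Vp} leaves P2 open — so {Lw} is the unique smallest valid adjustment set.

{Lw}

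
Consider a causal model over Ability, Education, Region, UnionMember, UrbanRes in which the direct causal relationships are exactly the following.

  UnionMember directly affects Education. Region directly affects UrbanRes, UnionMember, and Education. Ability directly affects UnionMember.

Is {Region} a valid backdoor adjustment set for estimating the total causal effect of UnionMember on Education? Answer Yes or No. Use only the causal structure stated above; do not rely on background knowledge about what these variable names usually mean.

Yes

Backdoor paths from UnionMember to Education (paths whose first edge points into UnionMember):
  P1: UnionMember <- Region -> Education
Condition 1 (no descendant of UnionMember in the set): holds — descendants of UnionMember are {Education}; none are in {Region}.
Condition 2 (every backdoor path blocked by {Region}):
  P1: blocked at fork node Region ∈ conditioning set.
{Region} satisfies the backdoor criterion.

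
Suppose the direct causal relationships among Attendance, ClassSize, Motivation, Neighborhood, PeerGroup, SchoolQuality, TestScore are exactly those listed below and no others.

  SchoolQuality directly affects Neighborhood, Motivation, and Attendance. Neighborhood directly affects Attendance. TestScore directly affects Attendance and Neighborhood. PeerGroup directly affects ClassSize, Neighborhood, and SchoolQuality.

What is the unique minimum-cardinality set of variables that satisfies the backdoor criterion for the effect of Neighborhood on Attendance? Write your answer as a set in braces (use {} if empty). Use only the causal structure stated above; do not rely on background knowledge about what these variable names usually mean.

{SchoolQuality, TestScore}

Variables eligible for adjustment (non-descendants of Neighborhood, excluding Neighborhood and Attendance): {ClassSize, Motivation, PeerGroup, SchoolQuality, TestScore}.
Backdoor paths from Neighborhood to Attendance:
  P1: Neighborhood <- TestScore -> Attendance
  P2: Neighborhood <- PeerGroup -> SchoolQuality -> Attendance
  P3: Neighborhood <- SchoolQuality -> Attendance
The empty set is not sufficient: P1 (Neighborhood <- TestScore -> Attendance) has no collider blocking it and no conditioned non-collider, so it is open.
Try {SchoolQuality, TestScore}:
  P1: blocked at fork node TestScore ∈ conditioning set.
  P2: blocked at chain node SchoolQuality ∈ conditioning set.
  P3: blocked at fork node SchoolQuality ∈ conditioning set.
{SchoolQuality, TestScore} contains no descendant of Neighborhood and blocks every backdoor path.
Every element of {SchoolQuality, TestScore} is needed (dropping SchoolQuality leaves P2 open; dropping TestScore leaves P1 open), so no proper subset is valid.
Among all size-2 subsets of the eligible variables, only {SchoolQuality, TestScore} blocks every backdoor path, so it is the unique smallest valid adjustment set.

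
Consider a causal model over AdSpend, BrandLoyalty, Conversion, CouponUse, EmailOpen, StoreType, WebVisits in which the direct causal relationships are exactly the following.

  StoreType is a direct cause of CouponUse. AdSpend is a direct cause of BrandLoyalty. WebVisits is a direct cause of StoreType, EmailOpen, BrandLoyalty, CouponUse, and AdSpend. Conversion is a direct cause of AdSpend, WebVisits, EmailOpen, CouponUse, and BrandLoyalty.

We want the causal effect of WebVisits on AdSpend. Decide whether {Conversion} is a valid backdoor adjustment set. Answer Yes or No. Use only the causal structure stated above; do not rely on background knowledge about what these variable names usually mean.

Yes

Backdoor paths from WebVisits to AdSpend (paths whose first edge points into WebVisits):
  P1: WebVisits <- Conversion -> AdSpend
  P2: WebVisits <- Conversion -> BrandLoyalty <- AdSpend
Condition 1 (no descendant of WebVisits in the set): holds — descendants of WebVisits are {AdSpend, BrandLoyalty, CouponUse, EmailOpen, StoreType}; none are in {Conversion}.
Condition 2 (every backdoor path blocked by {Conversion}):
  P1: blocked at fork node Conversion ∈ conditioning set.
  P2: blocked at fork node Conversion ∈ conditioning set.
{Conversion} satisfies the backdoor criterion.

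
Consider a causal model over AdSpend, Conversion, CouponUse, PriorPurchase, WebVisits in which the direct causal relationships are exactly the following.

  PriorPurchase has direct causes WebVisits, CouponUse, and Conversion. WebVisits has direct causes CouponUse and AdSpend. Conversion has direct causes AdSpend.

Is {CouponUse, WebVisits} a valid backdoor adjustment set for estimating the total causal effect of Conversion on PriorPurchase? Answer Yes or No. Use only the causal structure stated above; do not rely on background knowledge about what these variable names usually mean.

Backdoor paths from Conversion to PriorPurchase (paths whose first edge points into Conversion):
  P1: Conversion <- AdSpend -> WebVisits <- CouponUse -> PriorPurchase
  P2: Conversion <- AdSpend -> WebVisits -> PriorPurchase
Condition 1 (no descendant of Conversion in the set): holds — descendants of Conversion are {PriorPurchase}; none are in {CouponUse, WebVisits}.
Condition 2 (every backdoor path blocked by {CouponUse, WebVisits}):
  P1: blocked at fork node CouponUse ∈ conditioning set.
  P2: blocked at chain node WebVisits ∈ conditioning set.
{CouponUse, WebVisits} satisfies the backdoor criterion.

Yes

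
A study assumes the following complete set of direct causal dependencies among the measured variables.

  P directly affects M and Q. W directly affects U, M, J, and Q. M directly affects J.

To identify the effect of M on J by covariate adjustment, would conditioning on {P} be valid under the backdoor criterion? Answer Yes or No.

Backdoor paths from M to J (paths whose first edge points into M):
  P1: M <- P -> Q <- W -> J
  P2: M <- W -> J
Condition 1 (no descendant of M in the set): holds — descendants of M are {J}; none are in {P}.
Condition 2 (every backdoor path blocked by {P}):
  P1: blocked at fork node P ∈ conditioning set.
  P2: open — no interior node is in the conditioning set.
{P} does not satisfy the backdoor criterion.

No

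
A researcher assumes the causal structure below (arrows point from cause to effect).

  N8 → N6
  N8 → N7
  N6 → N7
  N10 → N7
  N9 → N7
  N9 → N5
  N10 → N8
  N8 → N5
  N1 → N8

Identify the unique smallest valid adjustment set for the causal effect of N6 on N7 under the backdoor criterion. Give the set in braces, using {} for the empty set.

{N8}

Variables eligible for adjustment (non-descendants of N6, excluding N6 and N7): {N1, N10, N5, N8, N9}.
Backdoor paths from N6 to N7:
  P1: N6 <- N8 <- N10 -> N7
  P2: N6 <- N8 -> N5 <- N9 -> N7
  P3: N6 <- N8 -> N7
The empty set is not sufficient: P1 (N6 <- N8 <- N10 -> N7) has no collider blocking it and no conditioned non-collider, so it is open.
Try {N8}:
  P1: blocked at chain node N8 ∈ conditioning set.
  P2: blocked at fork node N8 ∈ conditioning set.
  P3: blocked at fork node N8 ∈ conditioning set.
{N8} contains no descendant of N6 and blocks every backdoor path.
No other singleton works — e.g. {N9} leaves P1 open — so {N8} is the unique smallest valid adjustment set.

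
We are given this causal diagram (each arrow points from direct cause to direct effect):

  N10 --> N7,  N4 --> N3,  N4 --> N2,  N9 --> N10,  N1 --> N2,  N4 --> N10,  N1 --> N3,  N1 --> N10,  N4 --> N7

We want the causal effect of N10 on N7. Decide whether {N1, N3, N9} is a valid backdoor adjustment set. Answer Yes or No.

Backdoor paths from N10 to N7 (paths whose first edge points into N10):
  P1: N10 <- N1 -> N3 <- N4 -> N7
  P2: N10 <- N1 -> N2 <- N4 -> N7
  P3: N10 <- N4 -> N7
Condition 1 (no descendant of N10 in the set): holds — descendants of N10 are {N7}; none are in {N1, N3, N9}.
Condition 2 (every backdoor path blocked by {N1, N3, N9}):
  P1: blocked at fork node N1 ∈ conditioning set.
  P2: blocked at fork node N1 ∈ conditioning set.
  P3: open — no interior node is in the conditioning set.
{N1, N3, N9} does not satisfy the backdoor criterion.

No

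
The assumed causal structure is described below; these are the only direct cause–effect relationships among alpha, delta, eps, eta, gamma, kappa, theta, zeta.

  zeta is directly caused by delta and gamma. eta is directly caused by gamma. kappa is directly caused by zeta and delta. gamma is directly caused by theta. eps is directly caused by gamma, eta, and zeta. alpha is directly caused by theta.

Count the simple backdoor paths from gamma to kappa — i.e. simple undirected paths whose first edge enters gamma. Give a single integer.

A backdoor path from gamma to kappa is any simple undirected path whose first edge points into gamma (i.e. leaves gamma via a parent).
Parents of gamma: {theta}.
No simple path from any parent of gamma reaches kappa without revisiting gamma, so there are no backdoor paths.

0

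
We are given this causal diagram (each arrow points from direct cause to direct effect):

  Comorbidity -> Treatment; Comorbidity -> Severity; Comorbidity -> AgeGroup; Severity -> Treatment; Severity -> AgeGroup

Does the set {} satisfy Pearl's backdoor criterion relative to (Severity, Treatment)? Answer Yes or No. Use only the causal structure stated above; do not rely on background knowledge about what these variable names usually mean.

No

Backdoor paths from Severity to Treatment (paths whose first edge points into Severity):
  P1: Severity <- Comorbidity -> Treatment
Condition 1 (no descendant of Severity in the set): holds — descendants of Severity are {AgeGroup, Treatment}; none are in {}.
Condition 2 (every backdoor path blocked by {}):
  P1: open — no interior node is in the conditioning set.
{} does not satisfy the backdoor criterion.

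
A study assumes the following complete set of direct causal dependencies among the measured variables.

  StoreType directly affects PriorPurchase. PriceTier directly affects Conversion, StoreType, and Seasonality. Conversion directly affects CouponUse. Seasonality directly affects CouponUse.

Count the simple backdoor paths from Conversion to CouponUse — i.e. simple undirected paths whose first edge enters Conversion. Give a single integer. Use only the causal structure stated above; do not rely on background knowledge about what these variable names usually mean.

1

A backdoor path from Conversion to CouponUse is any simple undirected path whose first edge points into Conversion (i.e. leaves Conversion via a parent).
Parents of Conversion: {PriceTier}.
Enumerating:
  P1: Conversion <- PriceTier -> Seasonality -> CouponUse
That exhausts the simple backdoor paths. Count: 1.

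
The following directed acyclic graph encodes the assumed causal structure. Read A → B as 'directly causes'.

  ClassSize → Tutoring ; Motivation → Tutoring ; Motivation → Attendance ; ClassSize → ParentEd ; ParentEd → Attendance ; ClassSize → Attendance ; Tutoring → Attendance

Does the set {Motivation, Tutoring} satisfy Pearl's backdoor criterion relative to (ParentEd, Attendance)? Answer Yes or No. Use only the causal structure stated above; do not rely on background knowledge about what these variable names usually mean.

Backdoor paths from ParentEd to Attendance (paths whose first edge points into ParentEd):
  P1: ParentEd <- ClassSize -> Tutoring <- Motivation -> Attendance
  P2: ParentEd <- ClassSize -> Tutoring -> Attendance
  P3: ParentEd <- ClassSize -> Attendance
Condition 1 (no descendant of ParentEd in the set): holds — descendants of ParentEd are {Attendance}; none are in {Motivation, Tutoring}.
Condition 2 (every backdoor path blocked by {Motivation, Tutoring}):
  P1: blocked at fork node Motivation ∈ conditioning set.
  P2: blocked at chain node Tutoring ∈ conditioning set.
  P3: open — no interior node is in the conditioning set.
{Motivation, Tutoring} does not satisfy the backdoor criterion.

No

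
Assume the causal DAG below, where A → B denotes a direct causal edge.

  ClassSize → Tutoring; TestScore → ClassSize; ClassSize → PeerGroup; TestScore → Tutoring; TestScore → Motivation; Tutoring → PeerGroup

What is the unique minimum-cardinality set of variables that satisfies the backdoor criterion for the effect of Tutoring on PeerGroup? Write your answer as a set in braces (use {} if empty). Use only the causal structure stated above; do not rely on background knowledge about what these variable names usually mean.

{ClassSize}

Variables eligible for adjustment (non-descendants of Tutoring, excluding Tutoring and PeerGroup): {ClassSize, Motivation, TestScore}.
Backdoor paths from Tutoring to PeerGroup:
  P1: Tutoring <- TestScore -> ClassSize -> PeerGroup
  P2: Tutoring <- ClassSize -> PeerGroup
The empty set is not sufficient: P1 (Tutoring <- TestScore -> ClassSize -> PeerGroup) has no collider blocking it and no conditioned non-collider, so it is open.
Try {ClassSize}:
  P1: blocked at chain node ClassSize ∈ conditioning set.
  P2: blocked at fork node ClassSize ∈ conditioning set.
{ClassSize} contains no descendant of Tutoring and blocks every backdoor path.
No other singleton works — e.g. {TestScore} leaves P2 open — so {ClassSize} is the unique smallest valid adjustment set.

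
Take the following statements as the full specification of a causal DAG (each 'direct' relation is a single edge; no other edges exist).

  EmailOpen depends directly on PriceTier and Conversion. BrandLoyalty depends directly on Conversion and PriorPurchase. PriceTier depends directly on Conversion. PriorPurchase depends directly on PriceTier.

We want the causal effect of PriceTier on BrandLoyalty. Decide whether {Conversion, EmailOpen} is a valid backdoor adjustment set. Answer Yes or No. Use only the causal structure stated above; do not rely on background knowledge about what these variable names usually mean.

No

Backdoor paths from PriceTier to BrandLoyalty (paths whose first edge points into PriceTier):
  P1: PriceTier <- Conversion -> BrandLoyalty
Condition 1 (no descendant of PriceTier in the set): FAILS — EmailOpen is a descendant of PriceTier.
Condition 2 (every backdoor path blocked by {Conversion, EmailOpen}):
  P1: blocked at fork node Conversion ∈ conditioning set.
{Conversion, EmailOpen} does not satisfy the backdoor criterion.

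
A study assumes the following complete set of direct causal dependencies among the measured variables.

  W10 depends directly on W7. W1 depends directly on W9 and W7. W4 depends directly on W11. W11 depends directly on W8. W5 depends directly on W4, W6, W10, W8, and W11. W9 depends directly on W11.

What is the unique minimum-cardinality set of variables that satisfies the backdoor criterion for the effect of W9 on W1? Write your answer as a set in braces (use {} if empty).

Variables eligible for adjustment (non-descendants of W9, excluding W9 and W1): {W10, W11, W4, W5, W6, W7, W8}.
Backdoor paths from W9 to W1:
  P1: W9 <- W11 <- W8 -> W5 <- W10 <- W7 -> W1
  P2: W9 <- W11 -> W4 -> W5 <- W10 <- W7 -> W1
  P3: W9 <- W11 -> W5 <- W10 <- W7 -> W1
Each backdoor path contains an unconditioned collider, so every path is already blocked with the empty conditioning set:
  P1: blocked at collider W5 (neither it nor any descendant is in the conditioning set).
  P2: blocked at collider W5 (neither it nor any descendant is in the conditioning set).
  P3: blocked at collider W5 (neither it nor any descendant is in the conditioning set).
The empty set is therefore the unique smallest valid set.

{}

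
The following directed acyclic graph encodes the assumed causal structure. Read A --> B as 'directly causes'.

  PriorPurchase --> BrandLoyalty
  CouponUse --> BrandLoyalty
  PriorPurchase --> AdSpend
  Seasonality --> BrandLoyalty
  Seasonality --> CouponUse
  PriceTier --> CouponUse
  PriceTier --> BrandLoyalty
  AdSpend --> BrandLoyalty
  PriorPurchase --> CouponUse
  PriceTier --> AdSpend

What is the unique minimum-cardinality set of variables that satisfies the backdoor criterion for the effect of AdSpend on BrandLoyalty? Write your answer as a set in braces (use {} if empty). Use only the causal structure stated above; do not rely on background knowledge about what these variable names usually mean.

Variables eligible for adjustment (non-descendants of AdSpend, excluding AdSpend and BrandLoyalty): {CouponUse, PriceTier, PriorPurchase, Seasonality}.
Backdoor paths from AdSpend to BrandLoyalty:
  P1: AdSpend <- PriceTier -> CouponUse <- PriorPurchase -> BrandLoyalty
  P2: AdSpend <- PriceTier -> CouponUse <- Seasonality -> BrandLoyalty
  P3: AdSpend <- PriceTier -> CouponUse -> BrandLoyalty
  P4: AdSpend <- PriceTier -> BrandLoyalty
  P5: AdSpend <- PriorPurchase -> CouponUse <- PriceTier -> BrandLoyalty
  P6: AdSpend <- PriorPurchase -> CouponUse <- Seasonality -> BrandLoyalty
  P7: AdSpend <- PriorPurchase -> CouponUse -> BrandLoyalty
  P8: AdSpend <- PriorPurchase -> BrandLoyalty
The empty set is not sufficient: P3 (AdSpend <- PriceTier -> CouponUse -> BrandLoyalty) has no collider blocking it and no conditioned non-collider, so it is open.
Try {PriceTier, PriorPurchase}:
  P1: blocked at fork node PriceTier ∈ conditioning set.
  P2: blocked at fork node PriceTier ∈ conditioning set.
  P3: blocked at fork node PriceTier ∈ conditioning set.
  P4: blocked at fork node PriceTier ∈ conditioning set.
  P5: blocked at fork node PriorPurchase ∈ conditioning set.
  P6: blocked at fork node PriorPurchase ∈ conditioning set.
  P7: blocked at fork node PriorPurchase ∈ conditioning set.
  P8: blocked at fork node PriorPurchase ∈ conditioning set.
{PriceTier, PriorPurchase} contains no descendant of AdSpend and blocks every backdoor path.
Every element of {PriceTier, PriorPurchase} is needed (dropping PriceTier leaves P3 open; dropping PriorPurchase leaves P7 open), so no proper subset is valid.
Among all size-2 subsets of the eligible variables, only {PriceTier, PriorPurchase} blocks every backdoor path, so it is the unique smallest valid adjustment set.

{PriceTier, PriorPurchase}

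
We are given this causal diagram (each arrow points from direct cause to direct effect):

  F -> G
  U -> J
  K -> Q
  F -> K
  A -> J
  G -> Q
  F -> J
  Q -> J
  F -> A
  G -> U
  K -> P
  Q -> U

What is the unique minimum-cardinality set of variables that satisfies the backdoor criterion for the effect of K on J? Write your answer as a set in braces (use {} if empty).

Variables eligible for adjustment (non-descendants of K, excluding K and J): {A, F, G}.
Backdoor paths from K to J:
  P1: K <- F -> A -> J
  P2: K <- F -> G -> Q -> U -> J
  P3: K <- F -> G -> Q -> J
  P4: K <- F -> G -> U <- Q -> J
  P5: K <- F -> G -> U -> J
  P6: K <- F -> J
The empty set is not sufficient: P1 (K <- F -> A -> J) has no collider blocking it and no conditioned non-collider, so it is open.
Try {F}:
  P1: blocked at fork node F ∈ conditioning set.
  P2: blocked at fork node F ∈ conditioning set.
  P3: blocked at fork node F ∈ conditioning set.
  P4: blocked at fork node F ∈ conditioning set.
  P5: blocked at fork node F ∈ conditioning set.
  P6: blocked at fork node F ∈ conditioning set.
{F} contains no descendant of K and blocks every backdoor path.
No other singleton works — e.g. {A} leaves P2 open — so {F} is the unique smallest valid adjustment set.

{F}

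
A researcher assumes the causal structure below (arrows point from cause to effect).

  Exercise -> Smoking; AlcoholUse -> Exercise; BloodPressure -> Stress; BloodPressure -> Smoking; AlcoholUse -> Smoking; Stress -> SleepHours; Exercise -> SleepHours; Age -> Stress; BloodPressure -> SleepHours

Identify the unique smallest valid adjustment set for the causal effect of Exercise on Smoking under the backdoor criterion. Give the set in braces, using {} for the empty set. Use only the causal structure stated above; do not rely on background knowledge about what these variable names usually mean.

Variables eligible for adjustment (non-descendants of Exercise, excluding Exercise and Smoking): {Age, AlcoholUse, BloodPressure, Stress}.
Backdoor paths from Exercise to Smoking:
  P1: Exercise <- AlcoholUse -> Smoking
The empty set is not sufficient: P1 (Exercise <- AlcoholUse -> Smoking) has no collider blocking it and no conditioned non-collider, so it is open.
Try {AlcoholUse}:
  P1: blocked at fork node AlcoholUse ∈ conditioning set.
{AlcoholUse} contains no descendant of Exercise and blocks every backdoor path.
No other singleton works — e.g. {BloodPressure} leaves P1 open — so {AlcoholUse} is the unique smallest valid adjustment set.

{AlcoholUse}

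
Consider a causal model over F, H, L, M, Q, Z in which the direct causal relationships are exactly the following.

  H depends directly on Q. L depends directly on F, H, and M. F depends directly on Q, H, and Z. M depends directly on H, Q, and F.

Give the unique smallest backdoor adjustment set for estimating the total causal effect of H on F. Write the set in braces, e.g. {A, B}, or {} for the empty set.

Variables eligible for adjustment (non-descendants of H, excluding H and F): {Q, Z}.
Backdoor paths from H to F:
  P1: H <- Q -> F
  P2: H <- Q -> M <- F
  P3: H <- Q -> M -> L <- F
The empty set is not sufficient: P1 (H <- Q -> F) has no collider blocking it and no conditioned non-collider, so it is open.
Try {Q}:
  P1: blocked at fork node Q ∈ conditioning set.
  P2: blocked at fork node Q ∈ conditioning set.
  P3: blocked at fork node Q ∈ conditioning set.
{Q} contains no descendant of H and blocks every backdoor path.
No other singleton works — e.g. {Z} leaves P1 open — so {Q} is the unique smallest valid adjustment set.

{Q}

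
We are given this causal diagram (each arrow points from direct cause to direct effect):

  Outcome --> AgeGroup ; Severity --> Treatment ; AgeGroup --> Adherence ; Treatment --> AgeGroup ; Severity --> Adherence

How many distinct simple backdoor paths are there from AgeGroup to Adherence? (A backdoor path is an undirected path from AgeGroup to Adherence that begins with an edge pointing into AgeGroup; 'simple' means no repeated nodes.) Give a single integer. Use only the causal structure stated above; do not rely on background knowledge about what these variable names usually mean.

A backdoor path from AgeGroup to Adherence is any simple undirected path whose first edge points into AgeGroup (i.e. leaves AgeGroup via a parent).
Parents of AgeGroup: {Outcome, Treatment}.
Enumerating:
  P1: AgeGroup <- Treatment <- Severity -> Adherence
That exhausts the simple backdoor paths. Count: 1.

1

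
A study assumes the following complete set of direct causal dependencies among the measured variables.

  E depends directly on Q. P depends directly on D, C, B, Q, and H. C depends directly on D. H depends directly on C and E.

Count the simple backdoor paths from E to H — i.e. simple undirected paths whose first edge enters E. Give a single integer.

3

A backdoor path from E to H is any simple undirected path whose first edge points into E (i.e. leaves E via a parent).
Parents of E: {Q}.
Enumerating:
  P1: E <- Q -> P <- D -> C -> H
  P2: E <- Q -> P <- C -> H
  P3: E <- Q -> P <- H
That exhausts the simple backdoor paths. Count: 3.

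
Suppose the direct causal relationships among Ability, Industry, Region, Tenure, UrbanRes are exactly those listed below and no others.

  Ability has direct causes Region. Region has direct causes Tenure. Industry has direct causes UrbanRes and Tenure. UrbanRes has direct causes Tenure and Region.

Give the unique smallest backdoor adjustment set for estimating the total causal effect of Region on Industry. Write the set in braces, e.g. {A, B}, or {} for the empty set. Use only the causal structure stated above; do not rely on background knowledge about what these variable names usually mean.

Variables eligible for adjustment (non-descendants of Region, excluding Region and Industry): {Tenure}.
Backdoor paths from Region to Industry:
  P1: Region <- Tenure -> UrbanRes -> Industry
  P2: Region <- Tenure -> Industry
The empty set is not sufficient: P1 (Region <- Tenure -> UrbanRes -> Industry) has no collider blocking it and no conditioned non-collider, so it is open.
Try {Tenure}:
  P1: blocked at fork node Tenure ∈ conditioning set.
  P2: blocked at fork node Tenure ∈ conditioning set.
{Tenure} contains no descendant of Region and blocks every backdoor path.
{Tenure} is the unique smallest valid adjustment set.

{Tenure}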